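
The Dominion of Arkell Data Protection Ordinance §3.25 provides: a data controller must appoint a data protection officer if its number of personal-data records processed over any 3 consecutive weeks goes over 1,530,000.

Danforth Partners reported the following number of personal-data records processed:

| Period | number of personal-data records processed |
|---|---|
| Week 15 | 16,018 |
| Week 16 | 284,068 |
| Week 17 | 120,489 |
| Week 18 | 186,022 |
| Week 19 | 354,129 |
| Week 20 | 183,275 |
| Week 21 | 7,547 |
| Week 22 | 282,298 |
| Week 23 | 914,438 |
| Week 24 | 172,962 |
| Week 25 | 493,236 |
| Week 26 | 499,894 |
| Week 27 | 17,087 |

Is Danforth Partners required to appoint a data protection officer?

Yes

Week 15–Week 17: 16,018 + 284,068 + 120,489 = 420,575 (under)
Week 16–Week 18: 284,068 + 120,489 + 186,022 = 590,579 (under)
Week 17–Week 19: 120,489 + 186,022 + 354,129 = 660,640 (under)
Week 18–Week 20: 186,022 + 354,129 + 183,275 = 723,426 (under)
Week 19–Week 21: 354,129 + 183,275 + 7,547 = 544,951 (under)
Week 20–Week 22: 183,275 + 7,547 + 282,298 = 473,120 (under)
Week 21–Week 23: 7,547 + 282,298 + 914,438 = 1,204,283 (under)
Week 22–Week 24: 282,298 + 914,438 + 172,962 = 1,369,698 (under)
Week 23–Week 25: 914,438 + 172,962 + 493,236 = 1,580,636 (over)
Week 24–Week 26: 172,962 + 493,236 + 499,894 = 1,166,092 (under)
Week 25–Week 27: 493,236 + 499,894 + 17,087 = 1,010,217 (under)
At least one window exceeds 1,530,000.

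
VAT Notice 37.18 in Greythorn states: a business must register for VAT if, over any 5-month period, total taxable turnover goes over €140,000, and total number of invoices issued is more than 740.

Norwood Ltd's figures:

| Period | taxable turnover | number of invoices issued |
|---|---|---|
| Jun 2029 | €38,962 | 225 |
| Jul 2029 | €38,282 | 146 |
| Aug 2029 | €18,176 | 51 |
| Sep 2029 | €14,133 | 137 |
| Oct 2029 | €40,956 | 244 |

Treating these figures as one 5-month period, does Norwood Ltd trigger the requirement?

Total taxable turnover: €38,962 + €38,282 + €18,176 + €14,133 + €40,956 = €150,509 (> €140,000).
Total number of invoices issued: 225 + 146 + 51 + 137 + 244 = 803 (> 740).
The test is 'and': both thresholds are exceeded.

Yes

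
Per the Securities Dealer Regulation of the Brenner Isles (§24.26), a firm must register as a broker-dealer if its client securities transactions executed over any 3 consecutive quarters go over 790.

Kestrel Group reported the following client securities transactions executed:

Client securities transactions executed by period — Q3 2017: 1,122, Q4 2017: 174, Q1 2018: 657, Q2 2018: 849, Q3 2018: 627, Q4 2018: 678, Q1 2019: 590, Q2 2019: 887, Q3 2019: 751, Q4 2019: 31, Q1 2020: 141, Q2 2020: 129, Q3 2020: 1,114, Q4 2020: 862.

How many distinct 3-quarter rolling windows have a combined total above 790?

11

Q3 2017–Q1 2018: 1,122 + 174 + 657 = 1,953 (over)
Q4 2017–Q2 2018: 174 + 657 + 849 = 1,680 (over)
Q1 2018–Q3 2018: 657 + 849 + 627 = 2,133 (over)
Q2 2018–Q4 2018: 849 + 627 + 678 = 2,154 (over)
Q3 2018–Q1 2019: 627 + 678 + 590 = 1,895 (over)
Q4 2018–Q2 2019: 678 + 590 + 887 = 2,155 (over)
Q1 2019–Q3 2019: 590 + 887 + 751 = 2,228 (over)
Q2 2019–Q4 2019: 887 + 751 + 31 = 1,669 (over)
Q3 2019–Q1 2020: 751 + 31 + 141 = 923 (over)
Q4 2019–Q2 2020: 31 + 141 + 129 = 301 (under)
Q1 2020–Q3 2020: 141 + 129 + 1,114 = 1,384 (over)
Q2 2020–Q4 2020: 129 + 1,114 + 862 = 2,105 (over)
11 windows exceed the threshold.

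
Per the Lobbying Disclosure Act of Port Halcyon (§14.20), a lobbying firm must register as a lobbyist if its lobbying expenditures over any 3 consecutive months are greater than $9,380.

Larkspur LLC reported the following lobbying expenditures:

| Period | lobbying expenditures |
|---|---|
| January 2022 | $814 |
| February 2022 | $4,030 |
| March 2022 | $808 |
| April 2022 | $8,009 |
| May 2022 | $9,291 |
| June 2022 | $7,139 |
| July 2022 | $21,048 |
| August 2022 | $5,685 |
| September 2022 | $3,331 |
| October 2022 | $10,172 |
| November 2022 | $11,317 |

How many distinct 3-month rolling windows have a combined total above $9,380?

January 2022–March 2022: $814 + $4,030 + $808 = $5,652 (under)
February 2022–April 2022: $4,030 + $808 + $8,009 = $12,847 (over)
March 2022–May 2022: $808 + $8,009 + $9,291 = $18,108 (over)
April 2022–June 2022: $8,009 + $9,291 + $7,139 = $24,439 (over)
May 2022–July 2022: $9,291 + $7,139 + $21,048 = $37,478 (over)
June 2022–August 2022: $7,139 + $21,048 + $5,685 = $33,872 (over)
July 2022–September 2022: $21,048 + $5,685 + $3,331 = $30,064 (over)
August 2022–October 2022: $5,685 + $3,331 + $10,172 = $19,188 (over)
September 2022–November 2022: $3,331 + $10,172 + $11,317 = $24,820 (over)
8 windows exceed the threshold.

8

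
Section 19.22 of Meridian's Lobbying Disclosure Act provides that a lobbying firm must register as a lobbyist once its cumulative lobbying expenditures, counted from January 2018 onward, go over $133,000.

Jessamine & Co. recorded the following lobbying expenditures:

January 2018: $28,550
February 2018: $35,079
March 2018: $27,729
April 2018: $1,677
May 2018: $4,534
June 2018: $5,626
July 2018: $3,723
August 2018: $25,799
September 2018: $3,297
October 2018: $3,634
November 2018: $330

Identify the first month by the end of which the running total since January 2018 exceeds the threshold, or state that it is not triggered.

Through January 2018: $28,550
Through February 2018: $63,629
Through March 2018: $91,358
Through April 2018: $93,035
Through May 2018: $97,569
Through June 2018: $103,195
Through July 2018: $106,918
Through August 2018: $132,717
Through September 2018: $136,014 ← exceeds threshold

September 2018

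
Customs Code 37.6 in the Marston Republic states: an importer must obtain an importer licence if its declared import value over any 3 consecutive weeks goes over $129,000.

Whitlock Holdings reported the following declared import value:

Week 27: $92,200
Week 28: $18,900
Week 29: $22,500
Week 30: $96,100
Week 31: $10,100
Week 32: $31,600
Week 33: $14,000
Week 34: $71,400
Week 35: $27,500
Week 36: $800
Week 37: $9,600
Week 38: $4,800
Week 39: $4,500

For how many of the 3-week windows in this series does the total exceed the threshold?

3

Week 27–Week 29: $92,200 + $18,900 + $22,500 = $133,600 (over)
Week 28–Week 30: $18,900 + $22,500 + $96,100 = $137,500 (over)
Week 29–Week 31: $22,500 + $96,100 + $10,100 = $128,700 (under)
Week 30–Week 32: $96,100 + $10,100 + $31,600 = $137,800 (over)
Week 31–Week 33: $10,100 + $31,600 + $14,000 = $55,700 (under)
Week 32–Week 34: $31,600 + $14,000 + $71,400 = $117,000 (under)
Week 33–Week 35: $14,000 + $71,400 + $27,500 = $112,900 (under)
Week 34–Week 36: $71,400 + $27,500 + $800 = $99,700 (under)
Week 35–Week 37: $27,500 + $800 + $9,600 = $37,900 (under)
Week 36–Week 38: $800 + $9,600 + $4,800 = $15,200 (under)
Week 37–Week 39: $9,600 + $4,800 + $4,500 = $18,900 (under)
3 windows exceed the threshold.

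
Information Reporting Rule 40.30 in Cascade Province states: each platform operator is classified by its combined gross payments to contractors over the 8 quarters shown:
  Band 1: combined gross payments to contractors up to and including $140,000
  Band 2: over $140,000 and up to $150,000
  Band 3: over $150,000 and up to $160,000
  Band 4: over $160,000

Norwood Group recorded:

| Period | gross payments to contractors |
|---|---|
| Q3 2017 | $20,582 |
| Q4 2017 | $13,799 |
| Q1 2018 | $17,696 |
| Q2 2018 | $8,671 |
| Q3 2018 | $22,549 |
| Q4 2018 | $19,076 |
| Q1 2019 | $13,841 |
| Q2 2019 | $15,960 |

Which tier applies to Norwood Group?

Combined gross payments to contractors: $20,582 + $13,799 + $17,696 + $8,671 + $22,549 + $19,076 + $13,841 + $15,960 = $132,174.
$132,174 ≤ $140,000, so Band 1 applies.

Band 1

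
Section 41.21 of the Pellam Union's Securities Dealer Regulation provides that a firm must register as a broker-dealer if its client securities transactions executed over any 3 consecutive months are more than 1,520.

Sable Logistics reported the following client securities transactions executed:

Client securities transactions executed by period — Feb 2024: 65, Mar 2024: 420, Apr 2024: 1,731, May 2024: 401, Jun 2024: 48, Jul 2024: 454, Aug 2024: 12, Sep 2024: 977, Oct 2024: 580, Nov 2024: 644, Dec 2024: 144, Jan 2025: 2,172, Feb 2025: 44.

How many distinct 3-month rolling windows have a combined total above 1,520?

7

Feb 2024–Apr 2024: 65 + 420 + 1,731 = 2,216 (over)
Mar 2024–May 2024: 420 + 1,731 + 401 = 2,552 (over)
Apr 2024–Jun 2024: 1,731 + 401 + 48 = 2,180 (over)
May 2024–Jul 2024: 401 + 48 + 454 = 903 (under)
Jun 2024–Aug 2024: 48 + 454 + 12 = 514 (under)
Jul 2024–Sep 2024: 454 + 12 + 977 = 1,443 (under)
Aug 2024–Oct 2024: 12 + 977 + 580 = 1,569 (over)
Sep 2024–Nov 2024: 977 + 580 + 644 = 2,201 (over)
Oct 2024–Dec 2024: 580 + 644 + 144 = 1,368 (under)
Nov 2024–Jan 2025: 644 + 144 + 2,172 = 2,960 (over)
Dec 2024–Feb 2025: 144 + 2,172 + 44 = 2,360 (over)
7 windows exceed the threshold.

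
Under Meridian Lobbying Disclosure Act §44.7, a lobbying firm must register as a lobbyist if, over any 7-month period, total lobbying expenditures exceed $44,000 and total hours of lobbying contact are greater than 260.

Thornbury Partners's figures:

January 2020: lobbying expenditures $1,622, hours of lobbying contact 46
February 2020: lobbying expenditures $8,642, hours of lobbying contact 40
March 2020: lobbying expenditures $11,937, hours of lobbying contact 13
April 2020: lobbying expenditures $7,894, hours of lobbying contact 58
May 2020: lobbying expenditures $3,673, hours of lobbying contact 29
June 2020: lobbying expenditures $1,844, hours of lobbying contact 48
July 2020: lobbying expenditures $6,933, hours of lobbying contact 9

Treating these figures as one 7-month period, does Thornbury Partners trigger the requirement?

No

Total lobbying expenditures: $1,622 + $8,642 + $11,937 + $7,894 + $3,673 + $1,844 + $6,933 = $42,545 (≤ $44,000).
Total hours of lobbying contact: 46 + 40 + 13 + 58 + 29 + 48 + 9 = 243 (≤ 260).
The test is 'and': the rule requires both, and at least one is not exceeded.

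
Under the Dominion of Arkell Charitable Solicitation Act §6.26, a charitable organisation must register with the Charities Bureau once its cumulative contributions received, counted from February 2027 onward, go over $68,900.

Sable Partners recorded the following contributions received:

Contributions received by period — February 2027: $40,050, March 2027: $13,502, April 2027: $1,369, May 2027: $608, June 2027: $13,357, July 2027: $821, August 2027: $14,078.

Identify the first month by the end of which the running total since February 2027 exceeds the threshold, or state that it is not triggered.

Through February 2027: $40,050
Through March 2027: $53,552
Through April 2027: $54,921
Through May 2027: $55,529
Through June 2027: $68,886
Through July 2027: $69,707 ← exceeds threshold

July 2027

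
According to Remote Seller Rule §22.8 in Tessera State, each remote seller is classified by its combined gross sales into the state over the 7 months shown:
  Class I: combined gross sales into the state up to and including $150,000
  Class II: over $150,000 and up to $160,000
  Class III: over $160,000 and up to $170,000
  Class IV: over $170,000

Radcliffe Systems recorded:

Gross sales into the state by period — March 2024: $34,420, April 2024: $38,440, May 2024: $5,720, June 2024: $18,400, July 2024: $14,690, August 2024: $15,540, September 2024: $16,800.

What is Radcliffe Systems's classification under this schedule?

Class I

Combined gross sales into the state: $34,420 + $38,440 + $5,720 + $18,400 + $14,690 + $15,540 + $16,800 = $144,010.
$144,010 ≤ $150,000, so Class I applies.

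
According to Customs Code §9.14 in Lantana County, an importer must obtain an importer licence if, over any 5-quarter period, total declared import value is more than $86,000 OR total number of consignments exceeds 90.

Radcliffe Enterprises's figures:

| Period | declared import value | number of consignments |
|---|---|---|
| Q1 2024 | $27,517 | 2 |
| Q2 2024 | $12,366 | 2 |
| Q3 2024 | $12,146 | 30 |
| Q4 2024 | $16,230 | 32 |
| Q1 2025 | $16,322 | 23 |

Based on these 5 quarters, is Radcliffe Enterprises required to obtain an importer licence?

Total declared import value: $27,517 + $12,366 + $12,146 + $16,230 + $16,322 = $84,581 (≤ $86,000).
Total number of consignments: 2 + 2 + 30 + 32 + 23 = 89 (≤ 90).
The test is 'or': neither threshold is exceeded.

No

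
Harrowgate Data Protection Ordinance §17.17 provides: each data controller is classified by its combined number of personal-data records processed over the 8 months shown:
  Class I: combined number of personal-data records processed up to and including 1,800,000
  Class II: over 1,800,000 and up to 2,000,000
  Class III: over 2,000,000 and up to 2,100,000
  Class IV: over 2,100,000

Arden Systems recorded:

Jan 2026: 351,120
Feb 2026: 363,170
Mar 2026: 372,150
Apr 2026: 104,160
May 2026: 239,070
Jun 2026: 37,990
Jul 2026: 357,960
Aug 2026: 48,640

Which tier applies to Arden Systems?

Combined number of personal-data records processed: 351,120 + 363,170 + 372,150 + 104,160 + 239,070 + 37,990 + 357,960 + 48,640 = 1,874,260.
1,800,000 < 1,874,260 ≤ 2,000,000, so Class II applies.

Class II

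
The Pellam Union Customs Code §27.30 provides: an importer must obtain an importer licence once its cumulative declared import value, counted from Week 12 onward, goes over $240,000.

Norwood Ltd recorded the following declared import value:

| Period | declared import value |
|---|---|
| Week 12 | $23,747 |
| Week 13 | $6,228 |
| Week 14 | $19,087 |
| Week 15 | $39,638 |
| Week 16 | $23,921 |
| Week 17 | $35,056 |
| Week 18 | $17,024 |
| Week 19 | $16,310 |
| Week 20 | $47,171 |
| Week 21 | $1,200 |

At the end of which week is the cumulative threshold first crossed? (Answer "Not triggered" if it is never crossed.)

Not triggered

Through Week 12: $23,747
Through Week 13: $29,975
Through Week 14: $49,062
Through Week 15: $88,700
Through Week 16: $112,621
Through Week 17: $147,677
Through Week 18: $164,701
Through Week 19: $181,011
Through Week 20: $228,182
Through Week 21: $229,382
Final cumulative total $229,382 ≤ $240,000; the threshold is never exceeded.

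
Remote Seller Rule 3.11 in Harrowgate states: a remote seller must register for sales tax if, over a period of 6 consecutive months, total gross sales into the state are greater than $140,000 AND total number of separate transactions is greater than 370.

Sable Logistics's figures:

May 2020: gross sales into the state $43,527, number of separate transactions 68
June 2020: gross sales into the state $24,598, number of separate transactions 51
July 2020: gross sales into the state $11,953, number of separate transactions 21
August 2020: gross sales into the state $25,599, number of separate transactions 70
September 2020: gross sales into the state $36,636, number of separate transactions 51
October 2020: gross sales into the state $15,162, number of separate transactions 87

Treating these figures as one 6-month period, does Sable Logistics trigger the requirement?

Total gross sales into the state: $43,527 + $24,598 + $11,953 + $25,599 + $36,636 + $15,162 = $157,475 (> $140,000).
Total number of separate transactions: 68 + 51 + 21 + 70 + 51 + 87 = 348 (≤ 370).
The test is 'and': the rule requires both, and at least one is not exceeded.

No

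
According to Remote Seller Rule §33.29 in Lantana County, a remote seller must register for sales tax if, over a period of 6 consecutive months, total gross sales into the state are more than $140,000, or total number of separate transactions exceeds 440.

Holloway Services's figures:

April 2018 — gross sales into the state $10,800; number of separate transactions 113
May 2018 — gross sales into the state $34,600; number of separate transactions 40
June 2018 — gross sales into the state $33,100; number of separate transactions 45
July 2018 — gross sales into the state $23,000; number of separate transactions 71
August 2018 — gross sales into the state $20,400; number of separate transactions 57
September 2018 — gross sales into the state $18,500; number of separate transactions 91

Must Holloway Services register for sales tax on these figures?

Total gross sales into the state: $10,800 + $34,600 + $33,100 + $23,000 + $20,400 + $18,500 = $140,400 (> $140,000).
Total number of separate transactions: 113 + 40 + 45 + 71 + 57 + 91 = 417 (≤ 440).
The test is 'or': at least one threshold is exceeded.

Yes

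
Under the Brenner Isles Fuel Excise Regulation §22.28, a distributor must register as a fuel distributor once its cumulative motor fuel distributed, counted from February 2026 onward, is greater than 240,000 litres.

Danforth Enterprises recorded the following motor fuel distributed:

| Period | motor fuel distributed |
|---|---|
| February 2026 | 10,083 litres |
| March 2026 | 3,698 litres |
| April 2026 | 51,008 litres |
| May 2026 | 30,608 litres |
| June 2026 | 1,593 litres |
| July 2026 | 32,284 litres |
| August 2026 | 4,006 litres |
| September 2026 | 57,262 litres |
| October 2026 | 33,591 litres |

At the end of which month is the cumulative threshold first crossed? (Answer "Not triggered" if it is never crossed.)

Not triggered

Through February 2026: 10,083 litres
Through March 2026: 13,781 litres
Through April 2026: 64,789 litres
Through May 2026: 95,397 litres
Through June 2026: 96,990 litres
Through July 2026: 129,274 litres
Through August 2026: 133,280 litres
Through September 2026: 190,542 litres
Through October 2026: 224,133 litres
Final cumulative total 224,133 litres ≤ 240,000 litres; the threshold is never exceeded.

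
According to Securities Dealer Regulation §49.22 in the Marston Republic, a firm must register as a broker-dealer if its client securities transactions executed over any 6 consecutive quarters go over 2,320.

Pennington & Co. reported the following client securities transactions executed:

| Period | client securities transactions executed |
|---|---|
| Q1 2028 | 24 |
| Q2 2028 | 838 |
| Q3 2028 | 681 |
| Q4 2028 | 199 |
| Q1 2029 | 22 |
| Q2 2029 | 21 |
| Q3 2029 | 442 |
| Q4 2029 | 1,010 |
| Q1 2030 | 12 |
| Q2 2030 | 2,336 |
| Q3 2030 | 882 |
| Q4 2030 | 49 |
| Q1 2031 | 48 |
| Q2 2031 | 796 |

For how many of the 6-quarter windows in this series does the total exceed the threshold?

Q1 2028–Q2 2029: 24 + 838 + 681 + 199 + 22 + 21 = 1,785 (under)
Q2 2028–Q3 2029: 838 + 681 + 199 + 22 + 21 + 442 = 2,203 (under)
Q3 2028–Q4 2029: 681 + 199 + 22 + 21 + 442 + 1,010 = 2,375 (over)
Q4 2028–Q1 2030: 199 + 22 + 21 + 442 + 1,010 + 12 = 1,706 (under)
Q1 2029–Q2 2030: 22 + 21 + 442 + 1,010 + 12 + 2,336 = 3,843 (over)
Q2 2029–Q3 2030: 21 + 442 + 1,010 + 12 + 2,336 + 882 = 4,703 (over)
Q3 2029–Q4 2030: 442 + 1,010 + 12 + 2,336 + 882 + 49 = 4,731 (over)
Q4 2029–Q1 2031: 1,010 + 12 + 2,336 + 882 + 49 + 48 = 4,337 (over)
Q1 2030–Q2 2031: 12 + 2,336 + 882 + 49 + 48 + 796 = 4,123 (over)
6 windows exceed the threshold.

6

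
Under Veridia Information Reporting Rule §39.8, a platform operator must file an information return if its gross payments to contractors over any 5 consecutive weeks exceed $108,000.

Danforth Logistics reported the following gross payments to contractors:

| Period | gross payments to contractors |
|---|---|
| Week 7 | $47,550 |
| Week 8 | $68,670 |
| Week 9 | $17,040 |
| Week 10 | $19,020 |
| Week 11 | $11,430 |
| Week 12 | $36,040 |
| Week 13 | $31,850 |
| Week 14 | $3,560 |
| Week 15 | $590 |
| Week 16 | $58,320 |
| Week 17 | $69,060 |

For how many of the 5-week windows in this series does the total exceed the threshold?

Week 7–Week 11: $47,550 + $68,670 + $17,040 + $19,020 + $11,430 = $163,710 (over)
Week 8–Week 12: $68,670 + $17,040 + $19,020 + $11,430 + $36,040 = $152,200 (over)
Week 9–Week 13: $17,040 + $19,020 + $11,430 + $36,040 + $31,850 = $115,380 (over)
Week 10–Week 14: $19,020 + $11,430 + $36,040 + $31,850 + $3,560 = $101,900 (under)
Week 11–Week 15: $11,430 + $36,040 + $31,850 + $3,560 + $590 = $83,470 (under)
Week 12–Week 16: $36,040 + $31,850 + $3,560 + $590 + $58,320 = $130,360 (over)
Week 13–Week 17: $31,850 + $3,560 + $590 + $58,320 + $69,060 = $163,380 (over)
5 windows exceed the threshold.

5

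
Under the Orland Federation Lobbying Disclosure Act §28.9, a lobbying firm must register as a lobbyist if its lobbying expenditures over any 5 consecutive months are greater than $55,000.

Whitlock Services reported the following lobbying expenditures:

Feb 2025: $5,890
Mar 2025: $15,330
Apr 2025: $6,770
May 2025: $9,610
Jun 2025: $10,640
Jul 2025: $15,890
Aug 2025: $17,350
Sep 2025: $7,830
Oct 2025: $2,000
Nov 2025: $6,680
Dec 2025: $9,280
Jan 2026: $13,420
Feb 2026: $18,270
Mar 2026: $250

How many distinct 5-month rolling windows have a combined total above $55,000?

Feb 2025–Jun 2025: $5,890 + $15,330 + $6,770 + $9,610 + $10,640 = $48,240 (under)
Mar 2025–Jul 2025: $15,330 + $6,770 + $9,610 + $10,640 + $15,890 = $58,240 (over)
Apr 2025–Aug 2025: $6,770 + $9,610 + $10,640 + $15,890 + $17,350 = $60,260 (over)
May 2025–Sep 2025: $9,610 + $10,640 + $15,890 + $17,350 + $7,830 = $61,320 (over)
Jun 2025–Oct 2025: $10,640 + $15,890 + $17,350 + $7,830 + $2,000 = $53,710 (under)
Jul 2025–Nov 2025: $15,890 + $17,350 + $7,830 + $2,000 + $6,680 = $49,750 (under)
Aug 2025–Dec 2025: $17,350 + $7,830 + $2,000 + $6,680 + $9,280 = $43,140 (under)
Sep 2025–Jan 2026: $7,830 + $2,000 + $6,680 + $9,280 + $13,420 = $39,210 (under)
Oct 2025–Feb 2026: $2,000 + $6,680 + $9,280 + $13,420 + $18,270 = $49,650 (under)
Nov 2025–Mar 2026: $6,680 + $9,280 + $13,420 + $18,270 + $250 = $47,900 (under)
3 windows exceed the threshold.

3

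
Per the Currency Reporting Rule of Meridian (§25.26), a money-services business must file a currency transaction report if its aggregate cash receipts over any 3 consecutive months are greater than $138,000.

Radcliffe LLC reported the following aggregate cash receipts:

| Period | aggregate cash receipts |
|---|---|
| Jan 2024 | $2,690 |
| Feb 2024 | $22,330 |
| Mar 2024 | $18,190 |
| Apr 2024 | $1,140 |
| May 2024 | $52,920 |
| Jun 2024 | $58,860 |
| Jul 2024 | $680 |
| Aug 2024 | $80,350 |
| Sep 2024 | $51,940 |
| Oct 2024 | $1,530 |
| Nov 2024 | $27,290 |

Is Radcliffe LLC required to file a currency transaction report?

Yes

Jan 2024–Mar 2024: $2,690 + $22,330 + $18,190 = $43,210 (under)
Feb 2024–Apr 2024: $22,330 + $18,190 + $1,140 = $41,660 (under)
Mar 2024–May 2024: $18,190 + $1,140 + $52,920 = $72,250 (under)
Apr 2024–Jun 2024: $1,140 + $52,920 + $58,860 = $112,920 (under)
May 2024–Jul 2024: $52,920 + $58,860 + $680 = $112,460 (under)
Jun 2024–Aug 2024: $58,860 + $680 + $80,350 = $139,890 (over)
Jul 2024–Sep 2024: $680 + $80,350 + $51,940 = $132,970 (under)
Aug 2024–Oct 2024: $80,350 + $51,940 + $1,530 = $133,820 (under)
Sep 2024–Nov 2024: $51,940 + $1,530 + $27,290 = $80,760 (under)
At least one window exceeds $138,000.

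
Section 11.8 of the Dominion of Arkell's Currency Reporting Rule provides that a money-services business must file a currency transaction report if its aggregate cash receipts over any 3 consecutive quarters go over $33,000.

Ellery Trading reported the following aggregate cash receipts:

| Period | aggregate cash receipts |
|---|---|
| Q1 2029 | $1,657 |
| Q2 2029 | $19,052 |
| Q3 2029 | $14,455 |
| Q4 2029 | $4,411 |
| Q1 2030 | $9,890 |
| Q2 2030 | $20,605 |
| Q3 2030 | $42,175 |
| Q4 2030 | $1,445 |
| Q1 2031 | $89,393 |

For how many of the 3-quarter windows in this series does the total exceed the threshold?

6

Q1 2029–Q3 2029: $1,657 + $19,052 + $14,455 = $35,164 (over)
Q2 2029–Q4 2029: $19,052 + $14,455 + $4,411 = $37,918 (over)
Q3 2029–Q1 2030: $14,455 + $4,411 + $9,890 = $28,756 (under)
Q4 2029–Q2 2030: $4,411 + $9,890 + $20,605 = $34,906 (over)
Q1 2030–Q3 2030: $9,890 + $20,605 + $42,175 = $72,670 (over)
Q2 2030–Q4 2030: $20,605 + $42,175 + $1,445 = $64,225 (over)
Q3 2030–Q1 2031: $42,175 + $1,445 + $89,393 = $133,013 (over)
6 windows exceed the threshold.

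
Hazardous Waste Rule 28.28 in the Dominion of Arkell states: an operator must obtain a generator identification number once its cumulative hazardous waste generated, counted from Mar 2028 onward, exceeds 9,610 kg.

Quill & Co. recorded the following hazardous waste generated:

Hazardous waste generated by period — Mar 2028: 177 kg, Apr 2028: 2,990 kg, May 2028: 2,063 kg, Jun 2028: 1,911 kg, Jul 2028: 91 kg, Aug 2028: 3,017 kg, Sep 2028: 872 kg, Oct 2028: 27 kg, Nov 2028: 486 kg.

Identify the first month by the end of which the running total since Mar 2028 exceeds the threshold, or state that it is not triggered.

Aug 2028

Through Mar 2028: 177 kg
Through Apr 2028: 3,167 kg
Through May 2028: 5,230 kg
Through Jun 2028: 7,141 kg
Through Jul 2028: 7,232 kg
Through Aug 2028: 10,249 kg ← exceeds threshold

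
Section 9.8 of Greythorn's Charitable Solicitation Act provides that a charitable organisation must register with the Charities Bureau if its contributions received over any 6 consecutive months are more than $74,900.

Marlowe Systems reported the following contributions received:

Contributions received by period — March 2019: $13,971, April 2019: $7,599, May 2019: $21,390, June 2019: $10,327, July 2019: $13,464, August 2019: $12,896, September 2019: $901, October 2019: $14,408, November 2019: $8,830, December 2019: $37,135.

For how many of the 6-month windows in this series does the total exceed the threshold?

2

March 2019–August 2019: $13,971 + $7,599 + $21,390 + $10,327 + $13,464 + $12,896 = $79,647 (over)
April 2019–September 2019: $7,599 + $21,390 + $10,327 + $13,464 + $12,896 + $901 = $66,577 (under)
May 2019–October 2019: $21,390 + $10,327 + $13,464 + $12,896 + $901 + $14,408 = $73,386 (under)
June 2019–November 2019: $10,327 + $13,464 + $12,896 + $901 + $14,408 + $8,830 = $60,826 (under)
July 2019–December 2019: $13,464 + $12,896 + $901 + $14,408 + $8,830 + $37,135 = $87,634 (over)
2 windows exceed the threshold.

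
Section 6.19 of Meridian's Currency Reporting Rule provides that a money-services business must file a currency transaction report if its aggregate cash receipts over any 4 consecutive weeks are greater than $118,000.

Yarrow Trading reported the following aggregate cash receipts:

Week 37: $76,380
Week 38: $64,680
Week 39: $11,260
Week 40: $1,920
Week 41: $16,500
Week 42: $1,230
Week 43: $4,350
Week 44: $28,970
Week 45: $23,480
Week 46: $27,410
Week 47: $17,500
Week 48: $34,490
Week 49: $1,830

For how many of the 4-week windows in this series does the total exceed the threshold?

Week 37–Week 40: $76,380 + $64,680 + $11,260 + $1,920 = $154,240 (over)
Week 38–Week 41: $64,680 + $11,260 + $1,920 + $16,500 = $94,360 (under)
Week 39–Week 42: $11,260 + $1,920 + $16,500 + $1,230 = $30,910 (under)
Week 40–Week 43: $1,920 + $16,500 + $1,230 + $4,350 = $24,000 (under)
Week 41–Week 44: $16,500 + $1,230 + $4,350 + $28,970 = $51,050 (under)
Week 42–Week 45: $1,230 + $4,350 + $28,970 + $23,480 = $58,030 (under)
Week 43–Week 46: $4,350 + $28,970 + $23,480 + $27,410 = $84,210 (under)
Week 44–Week 47: $28,970 + $23,480 + $27,410 + $17,500 = $97,360 (under)
Week 45–Week 48: $23,480 + $27,410 + $17,500 + $34,490 = $102,880 (under)
Week 46–Week 49: $27,410 + $17,500 + $34,490 + $1,830 = $81,230 (under)
1 window exceeds the threshold.

1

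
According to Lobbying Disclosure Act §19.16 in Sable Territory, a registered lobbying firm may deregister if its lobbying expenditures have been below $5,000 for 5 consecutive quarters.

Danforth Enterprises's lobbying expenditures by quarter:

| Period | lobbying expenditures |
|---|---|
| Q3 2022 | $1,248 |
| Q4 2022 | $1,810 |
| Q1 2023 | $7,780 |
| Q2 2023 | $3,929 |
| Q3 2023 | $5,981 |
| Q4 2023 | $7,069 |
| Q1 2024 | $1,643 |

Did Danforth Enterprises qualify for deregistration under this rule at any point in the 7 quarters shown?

No

Quarters below $5,000: Q3 2022, Q4 2022, Q2 2023, Q1 2024.
Longest run of consecutive quarters below the threshold: 2.
2 < 5, so Danforth Enterprises never became eligible.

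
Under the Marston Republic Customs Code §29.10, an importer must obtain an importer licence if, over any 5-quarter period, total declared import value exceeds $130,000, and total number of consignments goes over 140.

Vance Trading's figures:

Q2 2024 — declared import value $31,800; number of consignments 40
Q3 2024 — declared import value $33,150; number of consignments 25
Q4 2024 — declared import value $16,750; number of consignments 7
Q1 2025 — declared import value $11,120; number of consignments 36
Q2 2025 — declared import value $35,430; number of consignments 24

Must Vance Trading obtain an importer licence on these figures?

Total declared import value: $31,800 + $33,150 + $16,750 + $11,120 + $35,430 = $128,250 (≤ $130,000).
Total number of consignments: 40 + 25 + 7 + 36 + 24 = 132 (≤ 140).
The test is 'and': the rule requires both, and at least one is not exceeded.

No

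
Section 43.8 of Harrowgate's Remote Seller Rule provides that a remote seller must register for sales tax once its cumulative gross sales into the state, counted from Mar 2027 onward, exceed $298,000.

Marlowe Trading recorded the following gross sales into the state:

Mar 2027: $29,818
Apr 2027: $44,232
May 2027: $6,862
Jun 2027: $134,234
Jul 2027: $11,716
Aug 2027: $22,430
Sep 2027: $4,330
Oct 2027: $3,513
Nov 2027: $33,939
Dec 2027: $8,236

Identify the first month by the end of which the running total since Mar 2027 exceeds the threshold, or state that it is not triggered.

Dec 2027

Through Mar 2027: $29,818
Through Apr 2027: $74,050
Through May 2027: $80,912
Through Jun 2027: $215,146
Through Jul 2027: $226,862
Through Aug 2027: $249,292
Through Sep 2027: $253,622
Through Oct 2027: $257,135
Through Nov 2027: $291,074
Through Dec 2027: $299,310 ← exceeds threshold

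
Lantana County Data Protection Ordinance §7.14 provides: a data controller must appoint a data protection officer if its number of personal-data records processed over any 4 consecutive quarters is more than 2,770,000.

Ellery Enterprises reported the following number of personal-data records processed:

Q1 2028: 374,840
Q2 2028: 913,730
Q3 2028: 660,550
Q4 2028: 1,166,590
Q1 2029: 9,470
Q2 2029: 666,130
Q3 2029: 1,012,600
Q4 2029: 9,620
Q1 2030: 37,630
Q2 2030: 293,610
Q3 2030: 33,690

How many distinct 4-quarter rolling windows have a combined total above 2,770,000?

Q1 2028–Q4 2028: 374,840 + 913,730 + 660,550 + 1,166,590 = 3,115,710 (over)
Q2 2028–Q1 2029: 913,730 + 660,550 + 1,166,590 + 9,470 = 2,750,340 (under)
Q3 2028–Q2 2029: 660,550 + 1,166,590 + 9,470 + 666,130 = 2,502,740 (under)
Q4 2028–Q3 2029: 1,166,590 + 9,470 + 666,130 + 1,012,600 = 2,854,790 (over)
Q1 2029–Q4 2029: 9,470 + 666,130 + 1,012,600 + 9,620 = 1,697,820 (under)
Q2 2029–Q1 2030: 666,130 + 1,012,600 + 9,620 + 37,630 = 1,725,980 (under)
Q3 2029–Q2 2030: 1,012,600 + 9,620 + 37,630 + 293,610 = 1,353,460 (under)
Q4 2029–Q3 2030: 9,620 + 37,630 + 293,610 + 33,690 = 374,550 (under)
2 windows exceed the threshold.

2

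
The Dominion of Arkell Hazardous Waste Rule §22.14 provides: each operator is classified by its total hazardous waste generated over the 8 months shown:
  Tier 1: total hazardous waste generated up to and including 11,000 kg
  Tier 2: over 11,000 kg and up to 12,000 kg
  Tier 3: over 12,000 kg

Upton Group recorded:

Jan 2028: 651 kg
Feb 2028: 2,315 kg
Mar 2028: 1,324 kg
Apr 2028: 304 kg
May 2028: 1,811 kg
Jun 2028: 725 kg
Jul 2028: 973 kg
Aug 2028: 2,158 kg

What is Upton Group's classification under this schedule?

Tier 1

Total hazardous waste generated: 651 kg + 2,315 kg + 1,324 kg + 304 kg + 1,811 kg + 725 kg + 973 kg + 2,158 kg = 10,261 kg.
10,261 kg ≤ 11,000 kg, so Tier 1 applies.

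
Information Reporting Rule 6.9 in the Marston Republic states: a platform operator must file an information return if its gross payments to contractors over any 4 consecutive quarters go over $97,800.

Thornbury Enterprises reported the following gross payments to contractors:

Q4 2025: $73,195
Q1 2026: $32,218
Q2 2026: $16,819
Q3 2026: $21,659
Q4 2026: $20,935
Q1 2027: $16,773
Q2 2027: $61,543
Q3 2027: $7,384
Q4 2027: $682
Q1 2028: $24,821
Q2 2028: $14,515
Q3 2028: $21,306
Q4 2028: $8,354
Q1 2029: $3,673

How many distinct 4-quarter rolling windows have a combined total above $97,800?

3

Q4 2025–Q3 2026: $73,195 + $32,218 + $16,819 + $21,659 = $143,891 (over)
Q1 2026–Q4 2026: $32,218 + $16,819 + $21,659 + $20,935 = $91,631 (under)
Q2 2026–Q1 2027: $16,819 + $21,659 + $20,935 + $16,773 = $76,186 (under)
Q3 2026–Q2 2027: $21,659 + $20,935 + $16,773 + $61,543 = $120,910 (over)
Q4 2026–Q3 2027: $20,935 + $16,773 + $61,543 + $7,384 = $106,635 (over)
Q1 2027–Q4 2027: $16,773 + $61,543 + $7,384 + $682 = $86,382 (under)
Q2 2027–Q1 2028: $61,543 + $7,384 + $682 + $24,821 = $94,430 (under)
Q3 2027–Q2 2028: $7,384 + $682 + $24,821 + $14,515 = $47,402 (under)
Q4 2027–Q3 2028: $682 + $24,821 + $14,515 + $21,306 = $61,324 (under)
Q1 2028–Q4 2028: $24,821 + $14,515 + $21,306 + $8,354 = $68,996 (under)
Q2 2028–Q1 2029: $14,515 + $21,306 + $8,354 + $3,673 = $47,848 (under)
3 windows exceed the threshold.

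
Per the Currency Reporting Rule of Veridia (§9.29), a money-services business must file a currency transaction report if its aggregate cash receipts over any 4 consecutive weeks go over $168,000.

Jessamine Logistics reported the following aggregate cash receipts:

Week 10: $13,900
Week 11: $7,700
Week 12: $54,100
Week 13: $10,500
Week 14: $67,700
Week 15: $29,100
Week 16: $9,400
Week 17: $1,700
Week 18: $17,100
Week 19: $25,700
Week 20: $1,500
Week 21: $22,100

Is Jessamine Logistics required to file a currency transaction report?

Week 10–Week 13: $13,900 + $7,700 + $54,100 + $10,500 = $86,200 (under)
Week 11–Week 14: $7,700 + $54,100 + $10,500 + $67,700 = $140,000 (under)
Week 12–Week 15: $54,100 + $10,500 + $67,700 + $29,100 = $161,400 (under)
Week 13–Week 16: $10,500 + $67,700 + $29,100 + $9,400 = $116,700 (under)
Week 14–Week 17: $67,700 + $29,100 + $9,400 + $1,700 = $107,900 (under)
Week 15–Week 18: $29,100 + $9,400 + $1,700 + $17,100 = $57,300 (under)
Week 16–Week 19: $9,400 + $1,700 + $17,100 + $25,700 = $53,900 (under)
Week 17–Week 20: $1,700 + $17,100 + $25,700 + $1,500 = $46,000 (under)
Week 18–Week 21: $17,100 + $25,700 + $1,500 + $22,100 = $66,400 (under)
No window exceeds $168,000.

No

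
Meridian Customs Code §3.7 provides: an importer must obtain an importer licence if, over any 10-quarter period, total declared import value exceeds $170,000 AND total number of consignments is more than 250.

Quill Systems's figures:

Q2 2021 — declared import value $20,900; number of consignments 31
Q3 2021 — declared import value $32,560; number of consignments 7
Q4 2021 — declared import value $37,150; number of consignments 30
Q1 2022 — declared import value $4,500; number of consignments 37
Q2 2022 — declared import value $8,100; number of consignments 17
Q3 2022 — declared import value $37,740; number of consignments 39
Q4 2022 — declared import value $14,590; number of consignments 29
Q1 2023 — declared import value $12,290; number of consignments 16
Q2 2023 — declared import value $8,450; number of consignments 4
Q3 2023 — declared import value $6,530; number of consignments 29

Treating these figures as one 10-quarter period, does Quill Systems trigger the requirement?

Total declared import value: $20,900 + $32,560 + $37,150 + $4,500 + $8,100 + $37,740 + $14,590 + $12,290 + $8,450 + $6,530 = $182,810 (> $170,000).
Total number of consignments: 31 + 7 + 30 + 37 + 17 + 39 + 29 + 16 + 4 + 29 = 239 (≤ 250).
The test is 'and': the rule requires both, and at least one is not exceeded.

No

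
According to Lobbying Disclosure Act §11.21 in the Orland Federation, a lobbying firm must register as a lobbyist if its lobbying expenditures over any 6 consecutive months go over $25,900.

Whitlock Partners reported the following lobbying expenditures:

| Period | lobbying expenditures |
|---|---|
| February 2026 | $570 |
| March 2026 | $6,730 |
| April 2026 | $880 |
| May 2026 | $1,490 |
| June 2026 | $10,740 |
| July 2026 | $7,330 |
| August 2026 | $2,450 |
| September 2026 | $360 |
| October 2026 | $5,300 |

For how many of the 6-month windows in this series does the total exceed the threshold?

February 2026–July 2026: $570 + $6,730 + $880 + $1,490 + $10,740 + $7,330 = $27,740 (over)
March 2026–August 2026: $6,730 + $880 + $1,490 + $10,740 + $7,330 + $2,450 = $29,620 (over)
April 2026–September 2026: $880 + $1,490 + $10,740 + $7,330 + $2,450 + $360 = $23,250 (under)
May 2026–October 2026: $1,490 + $10,740 + $7,330 + $2,450 + $360 + $5,300 = $27,670 (over)
3 windows exceed the threshold.

3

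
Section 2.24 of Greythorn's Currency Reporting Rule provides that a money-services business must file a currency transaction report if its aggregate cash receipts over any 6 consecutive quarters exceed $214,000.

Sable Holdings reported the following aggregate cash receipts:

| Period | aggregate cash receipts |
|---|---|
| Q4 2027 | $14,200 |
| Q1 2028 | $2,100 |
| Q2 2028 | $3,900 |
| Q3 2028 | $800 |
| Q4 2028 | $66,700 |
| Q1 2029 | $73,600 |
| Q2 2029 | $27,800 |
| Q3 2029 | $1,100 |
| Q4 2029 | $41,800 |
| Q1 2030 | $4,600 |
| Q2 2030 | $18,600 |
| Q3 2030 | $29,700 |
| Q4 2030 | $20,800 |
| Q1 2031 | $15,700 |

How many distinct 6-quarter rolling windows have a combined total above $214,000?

1

Q4 2027–Q1 2029: $14,200 + $2,100 + $3,900 + $800 + $66,700 + $73,600 = $161,300 (under)
Q1 2028–Q2 2029: $2,100 + $3,900 + $800 + $66,700 + $73,600 + $27,800 = $174,900 (under)
Q2 2028–Q3 2029: $3,900 + $800 + $66,700 + $73,600 + $27,800 + $1,100 = $173,900 (under)
Q3 2028–Q4 2029: $800 + $66,700 + $73,600 + $27,800 + $1,100 + $41,800 = $211,800 (under)
Q4 2028–Q1 2030: $66,700 + $73,600 + $27,800 + $1,100 + $41,800 + $4,600 = $215,600 (over)
Q1 2029–Q2 2030: $73,600 + $27,800 + $1,100 + $41,800 + $4,600 + $18,600 = $167,500 (under)
Q2 2029–Q3 2030: $27,800 + $1,100 + $41,800 + $4,600 + $18,600 + $29,700 = $123,600 (under)
Q3 2029–Q4 2030: $1,100 + $41,800 + $4,600 + $18,600 + $29,700 + $20,800 = $116,600 (under)
Q4 2029–Q1 2031: $41,800 + $4,600 + $18,600 + $29,700 + $20,800 + $15,700 = $131,200 (under)
1 window exceeds the threshold.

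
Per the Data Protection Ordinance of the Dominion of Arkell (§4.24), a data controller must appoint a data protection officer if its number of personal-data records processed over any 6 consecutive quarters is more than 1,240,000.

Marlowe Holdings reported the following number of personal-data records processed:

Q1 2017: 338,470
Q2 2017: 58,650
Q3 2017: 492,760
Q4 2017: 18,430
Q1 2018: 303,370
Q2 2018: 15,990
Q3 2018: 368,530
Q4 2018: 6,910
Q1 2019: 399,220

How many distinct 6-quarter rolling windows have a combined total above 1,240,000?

Q1 2017–Q2 2018: 338,470 + 58,650 + 492,760 + 18,430 + 303,370 + 15,990 = 1,227,670 (under)
Q2 2017–Q3 2018: 58,650 + 492,760 + 18,430 + 303,370 + 15,990 + 368,530 = 1,257,730 (over)
Q3 2017–Q4 2018: 492,760 + 18,430 + 303,370 + 15,990 + 368,530 + 6,910 = 1,205,990 (under)
Q4 2017–Q1 2019: 18,430 + 303,370 + 15,990 + 368,530 + 6,910 + 399,220 = 1,112,450 (under)
1 window exceeds the threshold.

1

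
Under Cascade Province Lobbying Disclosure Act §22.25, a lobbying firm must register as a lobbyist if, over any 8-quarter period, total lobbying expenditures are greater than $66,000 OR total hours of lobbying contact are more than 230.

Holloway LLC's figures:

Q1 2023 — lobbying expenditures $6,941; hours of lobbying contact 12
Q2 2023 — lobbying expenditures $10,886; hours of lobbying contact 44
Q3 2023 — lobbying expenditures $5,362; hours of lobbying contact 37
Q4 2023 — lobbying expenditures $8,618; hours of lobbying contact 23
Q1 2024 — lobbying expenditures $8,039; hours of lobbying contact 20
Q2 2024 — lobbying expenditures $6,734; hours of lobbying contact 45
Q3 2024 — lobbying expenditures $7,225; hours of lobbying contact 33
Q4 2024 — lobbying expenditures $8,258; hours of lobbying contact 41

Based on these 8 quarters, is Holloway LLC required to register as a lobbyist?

Total lobbying expenditures: $6,941 + $10,886 + $5,362 + $8,618 + $8,039 + $6,734 + $7,225 + $8,258 = $62,063 (≤ $66,000).
Total hours of lobbying contact: 12 + 44 + 37 + 23 + 20 + 45 + 33 + 41 = 255 (> 230).
The test is 'or': at least one threshold is exceeded.

Yes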